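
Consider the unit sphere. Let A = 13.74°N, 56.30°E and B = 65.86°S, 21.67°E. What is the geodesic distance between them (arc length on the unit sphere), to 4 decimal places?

1.4604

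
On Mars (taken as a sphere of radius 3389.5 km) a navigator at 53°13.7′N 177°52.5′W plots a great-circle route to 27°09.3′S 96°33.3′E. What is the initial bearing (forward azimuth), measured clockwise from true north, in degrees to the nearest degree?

With φ₁ = 0.9290, φ₂ = -0.4739, Δλ = -1.4935 rad, the forward-azimuth formula gives
θ = atan2( sin Δλ cos φ₂ , cos φ₁ sin φ₂ − sin φ₁ cos φ₂ cos Δλ ) = atan2(-0.8871, -0.3283) = -110.31°.
Adding 360° brings this into [0°, 360°): 250°.

250°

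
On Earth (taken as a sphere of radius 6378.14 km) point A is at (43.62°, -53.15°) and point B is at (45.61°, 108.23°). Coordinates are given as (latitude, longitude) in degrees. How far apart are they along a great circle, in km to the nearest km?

9935 km

Let φ₁ = 0.7613 rad, φ₂ = 0.7960 rad, and Δλ = 2.8166 rad.
cos c = sin φ₁ sin φ₂ + cos φ₁ cos φ₂ cos Δλ = (0.6899)(0.7146) + (0.7239)(0.6995)(-0.9477) = 0.01307,
so c = arccos(0.01307) = 1.55773 rad.
Distance = R·c = 6378.14 × 1.5577 ≈ 9935 km.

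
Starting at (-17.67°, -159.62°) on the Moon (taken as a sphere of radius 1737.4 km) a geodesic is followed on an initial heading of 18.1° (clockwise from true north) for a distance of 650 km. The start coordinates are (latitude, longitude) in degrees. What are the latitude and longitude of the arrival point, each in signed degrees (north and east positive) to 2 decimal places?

Angular distance δ = d/R = 650/1737.4 = 0.37412 rad; initial bearing θ = 0.3159 rad.
sin φ₂ = sin φ₁ cos δ + cos φ₁ sin δ cos θ = (-0.3035)(0.9308) + (0.9528)(0.3655)(0.9505) = 0.0484, so φ₂ = 2.78°.
Δλ = atan2(sin θ sin δ cos φ₁, cos δ − sin φ₁ sin φ₂) = atan2(0.1082, 0.9455) = 6.527°.
λ₂ = -159.620° + 6.527° = -153.09°.

2.78°, -153.09°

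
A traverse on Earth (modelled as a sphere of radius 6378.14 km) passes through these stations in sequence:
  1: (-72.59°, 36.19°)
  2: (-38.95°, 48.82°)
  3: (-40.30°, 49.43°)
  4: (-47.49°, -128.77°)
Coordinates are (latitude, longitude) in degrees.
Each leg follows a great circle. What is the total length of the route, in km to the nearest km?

14231 km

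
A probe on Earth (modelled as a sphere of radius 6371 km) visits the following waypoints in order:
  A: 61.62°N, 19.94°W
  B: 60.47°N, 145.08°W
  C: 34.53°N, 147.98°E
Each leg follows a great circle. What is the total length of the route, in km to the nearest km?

Leg A→B: central angle 0.8884 rad, distance 5659.8 km.
Leg B→C: central angle 0.8602 rad, distance 5480.6 km.
Total: 5659.8 + 5480.6 ≈ 11140 km.

11140 km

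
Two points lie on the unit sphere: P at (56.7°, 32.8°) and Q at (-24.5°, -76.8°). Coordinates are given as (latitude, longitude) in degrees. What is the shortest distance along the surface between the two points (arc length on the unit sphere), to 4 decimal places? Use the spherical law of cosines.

2.1109

Let φ₁ = 0.9896 rad, φ₂ = -0.4276 rad, and Δλ = -1.9129 rad.
cos c = sin φ₁ sin φ₂ + cos φ₁ cos φ₂ cos Δλ = (0.8358)(-0.4147) + (0.5490)(0.9100)(-0.3355) = -0.51419,
so c = arccos(-0.51419) = 2.11086 rad.
On the unit sphere the arc length equals the central angle: 2.1109.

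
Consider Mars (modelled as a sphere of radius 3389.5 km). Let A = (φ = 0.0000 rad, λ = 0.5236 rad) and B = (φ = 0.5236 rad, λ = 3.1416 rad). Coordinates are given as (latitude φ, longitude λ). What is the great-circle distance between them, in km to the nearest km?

8199 km

Let φ₁ = 0.0000 rad, φ₂ = 0.5236 rad, and Δλ = 2.6180 rad.
Haversine: a = sin²(Δφ/2) + cos φ₁ cos φ₂ sin²(Δλ/2) = 0.0670 + (1.0000)(0.8660)(0.9330) = 0.87500.
Central angle c = 2·arcsin(√a) = 2.41886 rad.
Distance = R·c = 3389.5 × 2.4189 ≈ 8199 km.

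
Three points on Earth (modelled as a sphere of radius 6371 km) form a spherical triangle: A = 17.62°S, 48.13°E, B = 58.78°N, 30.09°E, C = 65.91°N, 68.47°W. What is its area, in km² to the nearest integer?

11808298 km²

Side lengths (central angles): a = 0.7239, b = 2.0382, c = 1.3583 rad; semiperimeter s = 2.0602.
By l'Huilier's theorem, tan(E/4) = √[tan(s/2) tan((s−a)/2) tan((s−b)/2) tan((s−c)/2)], giving spherical excess E = 0.2909 rad.
Area = E·R² = 0.2909 × (6371)² ≈ 11808298 km².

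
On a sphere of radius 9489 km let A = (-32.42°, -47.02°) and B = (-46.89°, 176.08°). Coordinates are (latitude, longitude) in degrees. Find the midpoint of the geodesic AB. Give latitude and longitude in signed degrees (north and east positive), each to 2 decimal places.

Central angle δ = 1.6006 rad. Interpolating on the sphere with fraction f = 0.5:
P = [sin((1−f)δ)·A + sin(fδ)·B] / sin δ = 0.7179·A + 0.7179·B in Cartesian coordinates,
giving P = (-0.0763, -0.4098, -0.9090), i.e. latitude -65.36°, longitude -100.55°.

-65.36°, -100.55°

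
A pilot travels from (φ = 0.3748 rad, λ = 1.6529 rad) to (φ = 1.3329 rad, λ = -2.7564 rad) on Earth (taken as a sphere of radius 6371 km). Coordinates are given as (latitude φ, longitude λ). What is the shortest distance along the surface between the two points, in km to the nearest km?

8131 km

In radians: φ₁ = 0.3748, φ₂ = 1.3329, Δλ = 107.366° = 1.8739 rad.
cos c = sin φ₁ sin φ₂ + cos φ₁ cos φ₂ cos Δλ = (0.3661)(0.9718) + (0.9306)(0.2357)(-0.2985) = 0.29032,
so c = arccos(0.29032) = 1.27623 rad.
Distance = R·c = 6371 × 1.2762 ≈ 8131 km.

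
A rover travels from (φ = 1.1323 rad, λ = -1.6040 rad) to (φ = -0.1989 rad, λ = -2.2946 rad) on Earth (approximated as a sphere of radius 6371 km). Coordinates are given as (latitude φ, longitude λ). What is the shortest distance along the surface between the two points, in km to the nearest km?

9100 km

Let φ₁ = 1.1323 rad, φ₂ = -0.1989 rad, and Δλ = -0.6906 rad.
Haversine: a = sin²(Δφ/2) + cos φ₁ cos φ₂ sin²(Δλ/2) = 0.3813 + (0.4246)(0.9803)(0.1146) = 0.42903.
Central angle c = 2·arcsin(√a) = 1.42837 rad.
Distance = R·c = 6371 × 1.4284 ≈ 9100 km.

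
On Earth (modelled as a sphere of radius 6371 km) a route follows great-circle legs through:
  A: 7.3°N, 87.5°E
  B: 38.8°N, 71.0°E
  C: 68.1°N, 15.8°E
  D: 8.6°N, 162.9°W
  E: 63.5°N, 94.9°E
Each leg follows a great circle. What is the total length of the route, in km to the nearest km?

Leg A→B: central angle 0.6080 rad, distance 3873.4 km.
Leg B→C: central angle 0.7268 rad, distance 4630.7 km.
Leg C→D: central angle 1.8028 rad, distance 11485.8 km.
Leg D→E: central angle 1.5302 rad, distance 9748.9 km.
Total: 3873.4 + 4630.7 + 11485.8 + 9748.9 ≈ 29739 km.

29739 km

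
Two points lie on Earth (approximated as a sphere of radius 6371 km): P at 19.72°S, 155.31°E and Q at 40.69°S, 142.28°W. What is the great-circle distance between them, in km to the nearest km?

With latitudes φ₁ = -19.720°, φ₂ = -40.690° and longitude difference Δλ = 62.410°:
Haversine: a = sin²(Δφ/2) + cos φ₁ cos φ₂ sin²(Δλ/2) = 0.0331 + (0.9414)(0.7582)(0.2684) = 0.22472.
Central angle c = 2·arcsin(√a) = 0.98775 rad.
Distance = R·c = 6371 × 0.9878 ≈ 6293 km.

6293 km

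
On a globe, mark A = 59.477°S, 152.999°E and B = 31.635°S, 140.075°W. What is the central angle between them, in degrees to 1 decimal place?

Let φ₁ = -1.0381 rad, φ₂ = -0.5521 rad, and Δλ = 1.1681 rad.
cos c = sin φ₁ sin φ₂ + cos φ₁ cos φ₂ cos Δλ = (-0.8614)(-0.5245) + (0.5079)(0.8514)(0.3919) = 0.62130,
so c = arccos(0.62130) = 0.90040 rad.
So the angular separation is 51.6°.

51.6°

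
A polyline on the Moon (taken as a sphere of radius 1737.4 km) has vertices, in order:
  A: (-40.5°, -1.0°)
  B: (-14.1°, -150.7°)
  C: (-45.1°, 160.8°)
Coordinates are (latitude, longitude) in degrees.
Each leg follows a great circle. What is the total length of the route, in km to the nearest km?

Leg A→B: central angle 2.0698 rad, distance 3596.0 km.
Leg B→C: central angle 0.8941 rad, distance 1553.5 km.
Total: 3596.0 + 1553.5 ≈ 5150 km.

5150 km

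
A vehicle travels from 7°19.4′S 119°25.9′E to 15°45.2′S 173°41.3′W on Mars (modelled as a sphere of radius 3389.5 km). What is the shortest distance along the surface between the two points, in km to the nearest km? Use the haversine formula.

3894 km

Let φ₁ = -0.1278 rad, φ₂ = -0.2749 rad, and Δλ = 1.1673 rad.
Haversine: a = sin²(Δφ/2) + cos φ₁ cos φ₂ sin²(Δλ/2) = 0.0054 + (0.9918)(0.9624)(0.3037) = 0.29528.
Central angle c = 2·arcsin(√a) = 1.14896 rad.
Distance = R·c = 3389.5 × 1.1490 ≈ 3894 km.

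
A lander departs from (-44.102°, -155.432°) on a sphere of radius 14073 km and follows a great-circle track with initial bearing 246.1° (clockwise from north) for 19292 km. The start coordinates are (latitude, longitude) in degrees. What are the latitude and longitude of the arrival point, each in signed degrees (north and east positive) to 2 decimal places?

Angular distance δ = d/R = 19292/14073 = 1.37085 rad; initial bearing θ = 4.2953 rad.
sin φ₂ = sin φ₁ cos δ + cos φ₁ sin δ cos θ = (-0.6959)(0.1986) + (0.7181)(0.9801)(-0.4051) = -0.4234, so φ₂ = -25.05°.
Δλ = atan2(sin θ sin δ cos φ₁, cos δ − sin φ₁ sin φ₂) = atan2(-0.6434, -0.0960) = -98.487°.
λ₂ = -155.432° − 98.487° = -253.92° → 106.08° after wrapping to (−180°, 180°].

-25.05°, 106.08°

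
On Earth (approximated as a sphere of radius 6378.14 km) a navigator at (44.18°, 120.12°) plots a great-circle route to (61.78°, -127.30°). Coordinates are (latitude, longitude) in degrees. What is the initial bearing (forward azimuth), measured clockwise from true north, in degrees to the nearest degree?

With φ₁ = 0.7711, φ₂ = 1.0783, Δλ = 1.9649 rad, the forward-azimuth formula gives
θ = atan2( sin Δλ cos φ₂ , cos φ₁ sin φ₂ − sin φ₁ cos φ₂ cos Δλ ) = atan2(0.4366, 0.7584) = 29.93°.
So the initial bearing is 30°.

30°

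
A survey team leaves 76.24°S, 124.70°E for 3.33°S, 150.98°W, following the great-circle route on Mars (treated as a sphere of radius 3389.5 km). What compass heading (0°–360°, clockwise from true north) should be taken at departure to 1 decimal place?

85.3°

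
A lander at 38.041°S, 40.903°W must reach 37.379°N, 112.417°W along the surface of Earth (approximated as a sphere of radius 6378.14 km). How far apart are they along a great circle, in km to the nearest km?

Let φ₁ = -0.6639 rad, φ₂ = 0.6524 rad, and Δλ = -1.2482 rad.
cos c = sin φ₁ sin φ₂ + cos φ₁ cos φ₂ cos Δλ = (-0.6162)(0.6071) + (0.7876)(0.7946)(0.3171) = -0.17567,
so c = arccos(-0.17567) = 1.74738 rad.
Distance = R·c = 6378.14 × 1.7474 ≈ 11145 km.

11145 km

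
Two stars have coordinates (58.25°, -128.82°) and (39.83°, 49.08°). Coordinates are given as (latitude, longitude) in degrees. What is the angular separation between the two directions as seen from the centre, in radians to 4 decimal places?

Let φ₁ = 1.0167 rad, φ₂ = 0.6952 rad, and Δλ = 3.1049 rad.
cos c = sin φ₁ sin φ₂ + cos φ₁ cos φ₂ cos Δλ = (0.8504)(0.6405) + (0.5262)(0.7679)(-0.9993) = 0.14083,
so c = arccos(0.14083) = 1.42950 rad.
So the angular separation is 1.4295 rad.

1.4295 rad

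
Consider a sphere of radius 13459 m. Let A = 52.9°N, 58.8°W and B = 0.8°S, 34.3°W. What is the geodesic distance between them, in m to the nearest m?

13500 m

Let φ₁ = 0.9233 rad, φ₂ = -0.0140 rad, and Δλ = 0.4276 rad.
cos c = sin φ₁ sin φ₂ + cos φ₁ cos φ₂ cos Δλ = (0.7976)(-0.0140) + (0.6032)(0.9999)(0.9100) = 0.53771,
so c = arccos(0.53771) = 1.00308 rad.
Distance = R·c = 13459 × 1.0031 ≈ 13500 m.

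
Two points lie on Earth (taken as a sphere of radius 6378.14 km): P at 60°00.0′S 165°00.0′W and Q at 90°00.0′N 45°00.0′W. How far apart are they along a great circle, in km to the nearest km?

16698 km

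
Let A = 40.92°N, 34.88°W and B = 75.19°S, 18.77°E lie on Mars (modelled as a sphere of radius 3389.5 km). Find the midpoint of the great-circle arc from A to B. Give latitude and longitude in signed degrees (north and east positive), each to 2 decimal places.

-18.53°, -22.09°

The central angle between A and B is δ = 2.1162 rad.
With f = 0.5, the slerp weights are sin((1−f)δ)/sin δ = 1.0193 and sin(fδ)/sin δ = 1.0193.
Weighted sum of the unit vectors: (1.0193)·(0.6199,-0.4321,0.6550) + (1.0193)·(0.2420,0.0822,-0.9668) = (0.8785, -0.3566, -0.3178).
Converting back: φ = atan2(z, √(x²+y²)) = -18.53°, λ = atan2(y, x) = -22.09°.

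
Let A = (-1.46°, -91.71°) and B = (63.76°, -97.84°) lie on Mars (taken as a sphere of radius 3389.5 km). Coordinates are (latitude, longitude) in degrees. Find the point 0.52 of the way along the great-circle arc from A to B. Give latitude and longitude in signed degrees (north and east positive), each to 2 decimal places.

32.49°, -93.68°

Central angle δ = 1.1411 rad. Interpolating on the sphere with fraction f = 0.52:
P = [sin((1−f)δ)·A + sin(fδ)·B] / sin δ = 0.5728·A + 0.6151·B in Cartesian coordinates,
giving P = (-0.0542, -0.8418, 0.5371), i.e. latitude 32.49°, longitude -93.68°.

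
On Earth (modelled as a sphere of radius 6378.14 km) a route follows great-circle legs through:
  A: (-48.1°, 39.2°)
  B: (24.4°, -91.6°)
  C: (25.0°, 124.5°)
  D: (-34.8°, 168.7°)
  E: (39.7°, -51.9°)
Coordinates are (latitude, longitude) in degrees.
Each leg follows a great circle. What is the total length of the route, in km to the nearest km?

52866 km

Leg A→B: central angle 2.3530 rad, distance 15008.1 km.
Leg B→C: central angle 2.0855 rad, distance 13301.8 km.
Leg C→D: central angle 1.2741 rad, distance 8126.5 km.
Leg D→E: central angle 2.5760 rad, distance 16429.9 km.
Total: 15008.1 + 13301.8 + 8126.5 + 16429.9 ≈ 52866 km.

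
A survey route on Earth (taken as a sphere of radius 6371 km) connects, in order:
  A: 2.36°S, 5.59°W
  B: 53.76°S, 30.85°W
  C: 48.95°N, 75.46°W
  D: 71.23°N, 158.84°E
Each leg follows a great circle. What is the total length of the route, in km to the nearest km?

24308 km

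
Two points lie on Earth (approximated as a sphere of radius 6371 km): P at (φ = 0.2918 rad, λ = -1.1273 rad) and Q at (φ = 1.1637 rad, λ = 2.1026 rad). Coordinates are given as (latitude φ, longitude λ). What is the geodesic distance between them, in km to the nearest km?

10733 km

With latitudes φ₁ = 16.719°, φ₂ = 66.675° and longitude difference Δλ = -174.940°:
Haversine: a = sin²(Δφ/2) + cos φ₁ cos φ₂ sin²(Δλ/2) = 0.1783 + (0.9577)(0.3959)(0.9981) = 0.55678.
Central angle c = 2·arcsin(√a) = 1.68461 rad.
Distance = R·c = 6371 × 1.6846 ≈ 10733 km.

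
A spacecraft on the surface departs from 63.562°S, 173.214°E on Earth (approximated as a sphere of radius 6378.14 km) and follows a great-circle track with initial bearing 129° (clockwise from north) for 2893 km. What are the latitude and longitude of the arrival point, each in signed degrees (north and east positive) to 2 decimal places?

-68.07°, -121.02°

Angular distance δ = d/R = 2893/6378.14 = 0.45358 rad; initial bearing θ = 2.2515 rad.
sin φ₂ = sin φ₁ cos δ + cos φ₁ sin δ cos θ = (-0.8954)(0.8989) + (0.4452)(0.4382)(-0.6293) = -0.9277, so φ₂ = -68.07°.
Δλ = atan2(sin θ sin δ cos φ₁, cos δ − sin φ₁ sin φ₂) = atan2(0.1516, 0.0682) = 65.765°.
λ₂ = 173.214° + 65.765° = 238.98° → -121.02° after wrapping to (−180°, 180°].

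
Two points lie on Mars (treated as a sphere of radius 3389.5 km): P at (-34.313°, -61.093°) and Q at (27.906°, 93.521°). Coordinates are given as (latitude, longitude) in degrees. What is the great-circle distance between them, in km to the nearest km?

In radians: φ₁ = -0.5989, φ₂ = 0.4871, Δλ = 154.614° = 2.6985 rad.
Haversine: a = sin²(Δφ/2) + cos φ₁ cos φ₂ sin²(Δλ/2) = 0.2670 + (0.8260)(0.8837)(0.9517) = 0.96164.
Central angle c = 2·arcsin(√a) = 2.74731 rad.
Distance = R·c = 3389.5 × 2.7473 ≈ 9312 km.

9312 km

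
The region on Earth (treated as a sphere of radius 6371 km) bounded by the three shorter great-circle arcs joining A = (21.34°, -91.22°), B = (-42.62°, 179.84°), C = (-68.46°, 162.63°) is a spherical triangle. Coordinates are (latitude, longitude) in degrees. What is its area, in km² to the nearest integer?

Side lengths (central angles): a = 0.4780, b = 2.0193, c = 1.8067 rad; semiperimeter s = 2.1520.
By l'Huilier's theorem, tan(E/4) = √[tan(s/2) tan((s−a)/2) tan((s−b)/2) tan((s−c)/2)], giving spherical excess E = 0.6125 rad.
Area = E·R² = 0.6125 × (6371)² ≈ 24859444 km².

24859444 km²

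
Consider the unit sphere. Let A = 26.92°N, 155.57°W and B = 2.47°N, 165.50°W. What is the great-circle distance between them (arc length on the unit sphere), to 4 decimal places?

0.4579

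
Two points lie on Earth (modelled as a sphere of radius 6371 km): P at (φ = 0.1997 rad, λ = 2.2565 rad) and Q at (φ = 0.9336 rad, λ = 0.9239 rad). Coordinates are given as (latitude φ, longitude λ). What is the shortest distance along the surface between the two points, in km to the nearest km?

With latitudes φ₁ = 11.442°, φ₂ = 53.491° and longitude difference Δλ = -76.352°:
cos c = sin φ₁ sin φ₂ + cos φ₁ cos φ₂ cos Δλ = (0.1984)(0.8038) + (0.9801)(0.5949)(0.2360) = 0.29703,
so c = arccos(0.29703) = 1.26921 rad.
Distance = R·c = 6371 × 1.2692 ≈ 8086 km.

8086 km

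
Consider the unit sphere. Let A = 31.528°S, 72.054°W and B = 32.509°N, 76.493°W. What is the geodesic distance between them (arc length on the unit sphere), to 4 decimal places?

In radians: φ₁ = -0.5503, φ₂ = 0.5674, Δλ = -4.439° = -0.0775 rad.
cos c = sin φ₁ sin φ₂ + cos φ₁ cos φ₂ cos Δλ = (-0.5229)(0.5374) + (0.8524)(0.8433)(0.9970) = 0.43563,
so c = arccos(0.43563) = 1.12005 rad.
On the unit sphere the arc length equals the central angle: 1.1201.

1.1201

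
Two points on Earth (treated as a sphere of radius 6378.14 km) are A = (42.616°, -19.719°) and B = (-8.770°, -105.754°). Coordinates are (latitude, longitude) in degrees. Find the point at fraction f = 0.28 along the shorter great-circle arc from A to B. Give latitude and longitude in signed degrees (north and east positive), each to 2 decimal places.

33.85°, -51.19°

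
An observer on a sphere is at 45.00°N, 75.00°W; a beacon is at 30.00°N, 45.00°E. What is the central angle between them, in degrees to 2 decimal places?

In radians: φ₁ = 0.7854, φ₂ = 0.5236, Δλ = 120.000° = 2.0944 rad.
cos c = sin φ₁ sin φ₂ + cos φ₁ cos φ₂ cos Δλ = (0.7071)(0.5000) + (0.7071)(0.8660)(-0.5000) = 0.04737,
so c = arccos(0.04737) = 1.52341 rad.
So the angular separation is 87.29°.

87.29°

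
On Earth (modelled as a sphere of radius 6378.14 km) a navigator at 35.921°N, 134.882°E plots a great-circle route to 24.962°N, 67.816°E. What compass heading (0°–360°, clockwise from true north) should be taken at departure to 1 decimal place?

With φ₁ = 0.6269, φ₂ = 0.4357, Δλ = -1.1705 rad, the forward-azimuth formula gives
θ = atan2( sin Δλ cos φ₂ , cos φ₁ sin φ₂ − sin φ₁ cos φ₂ cos Δλ ) = atan2(-0.8349, 0.1345) = -80.85°.
Adding 360° brings this into [0°, 360°): 279.2°.

279.2°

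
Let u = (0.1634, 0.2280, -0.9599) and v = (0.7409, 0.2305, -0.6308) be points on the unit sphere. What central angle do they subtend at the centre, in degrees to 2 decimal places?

u·v = 0.7791; |u| = 1.0000, |v| = 1.0000.
cos θ = (u·v)/(|u||v|) = 0.7791, so θ = 38.82°.

38.82°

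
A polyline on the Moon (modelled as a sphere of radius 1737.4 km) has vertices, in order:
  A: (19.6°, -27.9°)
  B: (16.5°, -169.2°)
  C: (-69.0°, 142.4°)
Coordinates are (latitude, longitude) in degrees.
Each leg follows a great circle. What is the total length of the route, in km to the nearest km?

Leg A→B: central angle 2.2264 rad, distance 3868.2 km.
Leg B→C: central angle 1.6078 rad, distance 2793.4 km.
Total: 3868.2 + 2793.4 ≈ 6662 km.

6662 km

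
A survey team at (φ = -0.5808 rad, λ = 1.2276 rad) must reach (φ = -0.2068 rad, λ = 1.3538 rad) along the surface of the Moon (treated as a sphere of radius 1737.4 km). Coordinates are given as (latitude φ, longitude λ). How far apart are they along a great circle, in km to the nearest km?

680 km

Let φ₁ = -0.5808 rad, φ₂ = -0.2068 rad, and Δλ = 0.1262 rad.
cos c = sin φ₁ sin φ₂ + cos φ₁ cos φ₂ cos Δλ = (-0.5487)(-0.2053) + (0.8360)(0.9787)(0.9920) = 0.92437,
so c = arccos(0.92437) = 0.39142 rad.
Distance = R·c = 1737.4 × 0.3914 ≈ 680 km.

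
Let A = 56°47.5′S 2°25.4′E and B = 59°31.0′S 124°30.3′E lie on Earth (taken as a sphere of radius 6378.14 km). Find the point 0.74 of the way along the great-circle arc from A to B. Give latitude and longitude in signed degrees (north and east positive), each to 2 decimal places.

The central angle between A and B is δ = 0.9601 rad.
With f = 0.74, the slerp weights are sin((1−f)δ)/sin δ = 0.3015 and sin(fδ)/sin δ = 0.7961.
Weighted sum of the unit vectors: (0.3015)·(0.5472,0.0232,-0.8367) + (0.7961)·(-0.2874,0.4180,-0.8618) = (-0.0638, 0.3398, -0.9383).
Converting back: φ = atan2(z, √(x²+y²)) = -69.77°, λ = atan2(y, x) = 100.63°.

-69.77°, 100.63°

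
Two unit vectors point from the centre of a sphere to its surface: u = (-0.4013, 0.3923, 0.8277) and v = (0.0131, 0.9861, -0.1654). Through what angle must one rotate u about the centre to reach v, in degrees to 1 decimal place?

u·v = 0.2447; |u| = 1.0000, |v| = 1.0000.
cos θ = (u·v)/(|u||v|) = 0.2447, so θ = 75.8°.

75.8°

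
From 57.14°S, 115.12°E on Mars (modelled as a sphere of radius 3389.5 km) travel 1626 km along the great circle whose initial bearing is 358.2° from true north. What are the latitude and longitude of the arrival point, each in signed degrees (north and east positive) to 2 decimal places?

Angular distance δ = d/R = 1626/3389.5 = 0.47972 rad; initial bearing θ = 6.2518 rad.
sin φ₂ = sin φ₁ cos δ + cos φ₁ sin δ cos θ = (-0.8400)(0.8871) + (0.5426)(0.4615)(0.9995) = -0.4949, so φ₂ = -29.66°.
Δλ = atan2(sin θ sin δ cos φ₁, cos δ − sin φ₁ sin φ₂) = atan2(-0.0079, 0.4714) = -0.956°.
λ₂ = 115.120° − 0.956° = 114.16°.

-29.66°, 114.16°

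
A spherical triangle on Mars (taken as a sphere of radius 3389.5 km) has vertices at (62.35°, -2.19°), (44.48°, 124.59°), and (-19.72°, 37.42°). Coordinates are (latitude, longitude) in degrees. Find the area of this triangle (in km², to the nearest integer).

14021808 km²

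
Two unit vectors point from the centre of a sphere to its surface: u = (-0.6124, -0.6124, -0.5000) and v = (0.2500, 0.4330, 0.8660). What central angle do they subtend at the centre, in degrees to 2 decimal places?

148.35°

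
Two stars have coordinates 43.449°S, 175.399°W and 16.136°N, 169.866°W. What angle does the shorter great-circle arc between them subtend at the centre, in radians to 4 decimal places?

Let φ₁ = -0.7583 rad, φ₂ = 0.2816 rad, and Δλ = 0.0966 rad.
Haversine: a = sin²(Δφ/2) + cos φ₁ cos φ₂ sin²(Δλ/2) = 0.2469 + (0.7260)(0.9606)(0.0023) = 0.24849.
Central angle c = 2·arcsin(√a) = 1.04372 rad.
So the angular separation is 1.0437 rad.

1.0437 rad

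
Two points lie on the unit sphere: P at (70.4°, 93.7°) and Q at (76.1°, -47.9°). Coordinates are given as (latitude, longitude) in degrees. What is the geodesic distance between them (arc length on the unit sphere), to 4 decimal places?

With latitudes φ₁ = 70.400°, φ₂ = 76.100° and longitude difference Δλ = -141.600°:
cos c = sin φ₁ sin φ₂ + cos φ₁ cos φ₂ cos Δλ = (0.9421)(0.9707) + (0.3355)(0.2402)(-0.7837) = 0.85132,
so c = arccos(0.85132) = 0.55231 rad.
On the unit sphere the arc length equals the central angle: 0.5523.

0.5523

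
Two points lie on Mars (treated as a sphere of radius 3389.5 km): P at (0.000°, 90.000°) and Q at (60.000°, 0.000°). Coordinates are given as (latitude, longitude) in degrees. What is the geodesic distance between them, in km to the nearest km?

With latitudes φ₁ = 0.000°, φ₂ = 60.000° and longitude difference Δλ = -90.000°:
cos c = sin φ₁ sin φ₂ + cos φ₁ cos φ₂ cos Δλ = (0.0000)(0.8660) + (1.0000)(0.5000)(0.0000) = 0.00000,
so c = arccos(0.00000) = 1.57080 rad.
Distance = R·c = 3389.5 × 1.5708 ≈ 5324 km.

5324 km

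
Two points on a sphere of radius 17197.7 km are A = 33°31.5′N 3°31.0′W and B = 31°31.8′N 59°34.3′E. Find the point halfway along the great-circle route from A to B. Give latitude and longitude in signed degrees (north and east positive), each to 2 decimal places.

Central angle δ = 0.9142 rad. Interpolating on the sphere with fraction f = 0.5:
P = [sin((1−f)δ)·A + sin(fδ)·B] / sin δ = 0.5572·A + 0.5572·B in Cartesian coordinates,
giving P = (0.7042, 0.3810, 0.5991), i.e. latitude 36.81°, longitude 28.42°.

36.81°, 28.42°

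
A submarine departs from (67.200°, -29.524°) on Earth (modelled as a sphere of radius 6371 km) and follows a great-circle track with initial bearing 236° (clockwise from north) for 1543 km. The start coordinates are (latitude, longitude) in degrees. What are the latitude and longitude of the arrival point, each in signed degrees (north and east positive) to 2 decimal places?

57.46°, -51.22°

Angular distance δ = d/R = 1543/6371 = 0.24219 rad; initial bearing θ = 4.1190 rad.
sin φ₂ = sin φ₁ cos δ + cos φ₁ sin δ cos θ = (0.9219)(0.9708) + (0.3875)(0.2398)(-0.5592) = 0.8430, so φ₂ = 57.46°.
Δλ = atan2(sin θ sin δ cos φ₁, cos δ − sin φ₁ sin φ₂) = atan2(-0.0770, 0.1937) = -21.692°.
λ₂ = -29.524° − 21.692° = -51.22°.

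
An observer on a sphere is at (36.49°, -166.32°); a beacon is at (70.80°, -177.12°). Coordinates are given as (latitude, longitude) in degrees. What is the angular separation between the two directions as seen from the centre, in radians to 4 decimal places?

With latitudes φ₁ = 36.490°, φ₂ = 70.800° and longitude difference Δλ = -10.800°:
cos c = sin φ₁ sin φ₂ + cos φ₁ cos φ₂ cos Δλ = (0.5947)(0.9444) + (0.8040)(0.3289)(0.9823) = 0.82132,
so c = arccos(0.82132) = 0.60708 rad.
So the angular separation is 0.6071 rad.

0.6071 rad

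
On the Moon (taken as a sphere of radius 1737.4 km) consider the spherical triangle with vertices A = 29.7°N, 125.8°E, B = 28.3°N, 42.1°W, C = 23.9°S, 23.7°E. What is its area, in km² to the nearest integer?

7594271 km²

Side lengths (central angles): a = 1.4324, b = 1.9468, c = 2.1094 rad; semiperimeter s = 2.7443.
By l'Huilier's theorem, tan(E/4) = √[tan(s/2) tan((s−a)/2) tan((s−b)/2) tan((s−c)/2)], giving spherical excess E = 2.5159 rad.
Area = E·R² = 2.5159 × (1737.4)² ≈ 7594271 km².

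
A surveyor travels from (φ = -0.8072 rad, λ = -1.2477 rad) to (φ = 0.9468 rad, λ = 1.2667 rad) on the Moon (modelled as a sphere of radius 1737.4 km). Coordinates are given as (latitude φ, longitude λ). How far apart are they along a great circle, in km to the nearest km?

Let φ₁ = -0.8072 rad, φ₂ = 0.9468 rad, and Δλ = 2.5144 rad.
cos c = sin φ₁ sin φ₂ + cos φ₁ cos φ₂ cos Δλ = (-0.7224)(0.8115) + (0.6915)(0.5843)(-0.8097) = -0.91337,
so c = arccos(-0.91337) = 2.72229 rad.
Distance = R·c = 1737.4 × 2.7223 ≈ 4730 km.

4730 km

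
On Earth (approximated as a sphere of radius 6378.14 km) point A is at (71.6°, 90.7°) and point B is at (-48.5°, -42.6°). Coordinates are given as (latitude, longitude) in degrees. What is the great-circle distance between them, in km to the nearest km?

16549 km

With latitudes φ₁ = 71.600°, φ₂ = -48.500° and longitude difference Δλ = -133.300°:
Haversine: a = sin²(Δφ/2) + cos φ₁ cos φ₂ sin²(Δλ/2) = 0.7508 + (0.3156)(0.6626)(0.8429) = 0.92705.
Central angle c = 2·arcsin(√a) = 2.59463 rad.
Distance = R·c = 6378.14 × 2.5946 ≈ 16549 km.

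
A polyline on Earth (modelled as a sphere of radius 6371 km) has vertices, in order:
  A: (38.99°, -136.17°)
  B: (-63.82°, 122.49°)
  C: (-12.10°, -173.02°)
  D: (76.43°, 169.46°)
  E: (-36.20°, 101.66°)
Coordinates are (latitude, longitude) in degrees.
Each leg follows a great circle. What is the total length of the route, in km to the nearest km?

Leg A→B: central angle 2.2550 rad, distance 14366.7 km.
Leg B→C: central angle 1.1876 rad, distance 7566.1 km.
Leg C→D: central angle 1.5558 rad, distance 9911.9 km.
Leg D→E: central angle 2.0974 rad, distance 13362.4 km.
Total: 14366.7 + 7566.1 + 9911.9 + 13362.4 ≈ 45207 km.

45207 km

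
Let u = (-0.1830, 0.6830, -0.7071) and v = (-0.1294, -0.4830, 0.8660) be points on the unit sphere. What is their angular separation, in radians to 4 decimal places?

u·v = -0.9186; |u| = 1.0000, |v| = 1.0000.
cos θ = (u·v)/(|u||v|) = -0.9186, so θ = 2.7353 rad.

2.7353 rad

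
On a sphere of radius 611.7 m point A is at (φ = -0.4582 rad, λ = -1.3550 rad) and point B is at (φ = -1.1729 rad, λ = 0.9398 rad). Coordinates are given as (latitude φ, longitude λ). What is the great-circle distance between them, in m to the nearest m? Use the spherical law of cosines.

Let φ₁ = -0.4582 rad, φ₂ = -1.1729 rad, and Δλ = 2.2948 rad.
cos c = sin φ₁ sin φ₂ + cos φ₁ cos φ₂ cos Δλ = (-0.4423)(-0.9219) + (0.8969)(0.3875)(-0.6624) = 0.17759,
so c = arccos(0.17759) = 1.39226 rad.
Distance = R·c = 611.7 × 1.3923 ≈ 852 m.

852 m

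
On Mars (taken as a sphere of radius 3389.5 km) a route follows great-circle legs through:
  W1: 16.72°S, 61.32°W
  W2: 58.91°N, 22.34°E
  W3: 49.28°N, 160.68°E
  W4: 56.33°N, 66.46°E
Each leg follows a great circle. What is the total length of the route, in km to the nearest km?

13043 km

Leg W1→W2: central angle 1.7637 rad, distance 5978.2 km.
Leg W2→W3: central angle 1.1622 rad, distance 3939.1 km.
Leg W3→W4: central angle 0.9221 rad, distance 3125.5 km.
Total: 5978.2 + 3939.1 + 3125.5 ≈ 13043 km.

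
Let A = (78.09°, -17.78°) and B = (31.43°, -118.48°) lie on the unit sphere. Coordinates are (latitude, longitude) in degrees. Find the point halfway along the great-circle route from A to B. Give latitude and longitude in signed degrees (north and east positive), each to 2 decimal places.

The central angle between A and B is δ = 1.0729 rad.
With f = 0.5, the slerp weights are sin((1−f)δ)/sin δ = 0.5817 and sin(fδ)/sin δ = 0.5817.
Weighted sum of the unit vectors: (0.5817)·(0.1965,-0.0630,0.9785) + (0.5817)·(-0.4069,-0.7500,0.5215) = (-0.1224, -0.4730, 0.8725).
Converting back: φ = atan2(z, √(x²+y²)) = 60.76°, λ = atan2(y, x) = -104.51°.

60.76°, -104.51°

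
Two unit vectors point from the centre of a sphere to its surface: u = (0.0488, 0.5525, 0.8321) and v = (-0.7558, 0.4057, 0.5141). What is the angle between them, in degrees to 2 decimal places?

u·v = 0.6150; |u| = 1.0000, |v| = 1.0001.
cos θ = (u·v)/(|u||v|) = 0.6150, so θ = 52.05°.

52.05°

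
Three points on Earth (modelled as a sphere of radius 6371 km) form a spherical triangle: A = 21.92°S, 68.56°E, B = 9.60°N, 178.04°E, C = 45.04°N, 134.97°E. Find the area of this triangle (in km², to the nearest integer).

40612509 km²

Side lengths (central angles): a = 0.8931, b = 1.5726, c = 1.9469 rad; semiperimeter s = 2.2063.
By l'Huilier's theorem, tan(E/4) = √[tan(s/2) tan((s−a)/2) tan((s−b)/2) tan((s−c)/2)], giving spherical excess E = 1.0006 rad.
Area = E·R² = 1.0006 × (6371)² ≈ 40612509 km².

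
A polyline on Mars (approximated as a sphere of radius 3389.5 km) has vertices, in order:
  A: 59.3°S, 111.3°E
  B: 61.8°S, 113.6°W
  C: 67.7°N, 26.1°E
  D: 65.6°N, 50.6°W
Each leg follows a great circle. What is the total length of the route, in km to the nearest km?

14481 km

Leg A→B: central angle 0.9436 rad, distance 3198.2 km.
Leg B→C: central angle 2.8310 rad, distance 9595.6 km.
Leg C→D: central angle 0.4978 rad, distance 1687.3 km.
Total: 3198.2 + 9595.6 + 1687.3 ≈ 14481 km.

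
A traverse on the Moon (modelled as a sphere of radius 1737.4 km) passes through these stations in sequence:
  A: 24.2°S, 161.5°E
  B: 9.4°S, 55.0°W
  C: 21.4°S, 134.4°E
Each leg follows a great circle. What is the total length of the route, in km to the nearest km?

Leg A→B: central angle 2.2869 rad, distance 3973.2 km.
Leg B→C: central angle 2.5804 rad, distance 4483.2 km.
Total: 3973.2 + 4483.2 ≈ 8456 km.

8456 km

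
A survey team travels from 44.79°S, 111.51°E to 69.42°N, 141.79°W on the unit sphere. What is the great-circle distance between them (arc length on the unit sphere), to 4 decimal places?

In radians: φ₁ = -0.7817, φ₂ = 1.2116, Δλ = 106.700° = 1.8623 rad.
cos c = sin φ₁ sin φ₂ + cos φ₁ cos φ₂ cos Δλ = (-0.7045)(0.9362) + (0.7097)(0.3515)(-0.2874) = -0.73124,
so c = arccos(-0.73124) = 2.39093 rad.
On the unit sphere the arc length equals the central angle: 2.3909.

2.3909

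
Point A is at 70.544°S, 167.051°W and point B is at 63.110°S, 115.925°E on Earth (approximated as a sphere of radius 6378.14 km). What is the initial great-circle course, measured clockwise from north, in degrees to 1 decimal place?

245.5°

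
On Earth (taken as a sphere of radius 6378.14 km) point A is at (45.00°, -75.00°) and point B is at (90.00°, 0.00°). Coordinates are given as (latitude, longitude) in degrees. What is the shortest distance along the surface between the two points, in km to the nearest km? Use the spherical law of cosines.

5009 km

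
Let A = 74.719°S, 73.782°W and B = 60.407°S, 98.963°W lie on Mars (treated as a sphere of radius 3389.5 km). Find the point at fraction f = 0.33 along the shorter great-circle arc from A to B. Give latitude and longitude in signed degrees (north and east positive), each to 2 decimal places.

-70.44°, -85.89°

Central angle δ = 0.2957 rad. Interpolating on the sphere with fraction f = 0.33:
P = [sin((1−f)δ)·A + sin(fδ)·B] / sin δ = 0.6754·A + 0.3343·B in Cartesian coordinates,
giving P = (0.0240, -0.3340, -0.9423), i.e. latitude -70.44°, longitude -85.89°.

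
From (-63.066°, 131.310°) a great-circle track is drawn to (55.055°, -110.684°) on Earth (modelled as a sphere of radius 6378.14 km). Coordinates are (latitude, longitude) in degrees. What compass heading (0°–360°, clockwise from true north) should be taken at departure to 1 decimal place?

75.4°

Δλ = 118.006° = 2.0596 rad.
y = sin Δλ · cos φ₂ = (0.8829)(0.5728) = 0.5057
x = cos φ₁ sin φ₂ − sin φ₁ cos φ₂ cos Δλ = (0.4530)(0.8197) − (-0.8915)(0.5728)(-0.4696) = 0.1315
θ = atan2(y, x) = 75.42°, so the bearing is 75.4°.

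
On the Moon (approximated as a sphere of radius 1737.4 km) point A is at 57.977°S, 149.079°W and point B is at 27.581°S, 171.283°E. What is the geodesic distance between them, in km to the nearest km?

1244 km

Let φ₁ = -1.0119 rad, φ₂ = -0.4814 rad, and Δλ = -0.6918 rad.
cos c = sin φ₁ sin φ₂ + cos φ₁ cos φ₂ cos Δλ = (-0.8478)(-0.4630) + (0.5303)(0.8864)(0.7701) = 0.75449,
so c = arccos(0.75449) = 0.71592 rad.
Distance = R·c = 1737.4 × 0.7159 ≈ 1244 km.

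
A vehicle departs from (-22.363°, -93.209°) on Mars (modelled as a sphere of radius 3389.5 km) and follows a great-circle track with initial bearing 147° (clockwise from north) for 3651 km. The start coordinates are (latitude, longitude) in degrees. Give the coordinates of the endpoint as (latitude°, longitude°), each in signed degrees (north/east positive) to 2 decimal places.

Angular distance δ = d/R = 3651/3389.5 = 1.07715 rad; initial bearing θ = 2.5656 rad.
sin φ₂ = sin φ₁ cos δ + cos φ₁ sin δ cos θ = (-0.3805)(0.4738) + (0.9248)(0.8806)(-0.8387) = -0.8633, so φ₂ = -59.69°.
Δλ = atan2(sin θ sin δ cos φ₁, cos δ − sin φ₁ sin φ₂) = atan2(0.4435, 0.1454) = 71.852°.
λ₂ = -93.209° + 71.852° = -21.36°.

-59.69°, -21.36°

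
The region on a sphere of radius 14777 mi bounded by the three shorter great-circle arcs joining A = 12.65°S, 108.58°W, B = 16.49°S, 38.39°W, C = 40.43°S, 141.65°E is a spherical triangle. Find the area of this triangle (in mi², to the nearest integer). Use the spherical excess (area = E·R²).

Side lengths (central angles): a = 2.1482, b = 1.6802, c = 1.1818 rad; semiperimeter s = 2.5051.
By l'Huilier's theorem, tan(E/4) = √[tan(s/2) tan((s−a)/2) tan((s−b)/2) tan((s−c)/2)], giving spherical excess E = 1.6309 rad.
Area = E·R² = 1.6309 × (14777)² ≈ 356125044 mi².

356125044 mi²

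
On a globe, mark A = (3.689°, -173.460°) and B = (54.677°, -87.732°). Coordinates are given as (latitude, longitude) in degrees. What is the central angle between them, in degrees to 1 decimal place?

In radians: φ₁ = 0.0644, φ₂ = 0.9543, Δλ = 85.728° = 1.4962 rad.
cos c = sin φ₁ sin φ₂ + cos φ₁ cos φ₂ cos Δλ = (0.0643)(0.8159) + (0.9979)(0.5782)(0.0745) = 0.09548,
so c = arccos(0.09548) = 1.47517 rad.
So the angular separation is 84.5°.

84.5°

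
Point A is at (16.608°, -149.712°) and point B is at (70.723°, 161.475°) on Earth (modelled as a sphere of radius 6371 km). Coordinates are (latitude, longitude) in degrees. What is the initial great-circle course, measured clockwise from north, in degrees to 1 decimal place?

343.6°

Δλ = -48.813° = -0.8519 rad.
y = sin Δλ · cos φ₂ = (-0.7526)(0.3301) = -0.2484
x = cos φ₁ sin φ₂ − sin φ₁ cos φ₂ cos Δλ = (0.9583)(0.9439) − (0.2858)(0.3301)(0.6585) = 0.8424
θ = atan2(y, x) = -16.43°; adding 360° gives 343.6°.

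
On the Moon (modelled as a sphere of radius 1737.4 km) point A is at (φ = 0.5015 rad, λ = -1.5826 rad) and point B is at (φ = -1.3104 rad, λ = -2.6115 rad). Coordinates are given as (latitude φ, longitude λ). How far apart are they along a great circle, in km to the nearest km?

3347 km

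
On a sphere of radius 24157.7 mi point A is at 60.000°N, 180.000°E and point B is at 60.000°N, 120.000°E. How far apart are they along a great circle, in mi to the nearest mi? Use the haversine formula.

12208 mi

Let φ₁ = 1.0472 rad, φ₂ = 1.0472 rad, and Δλ = -1.0472 rad.
Haversine: a = sin²(Δφ/2) + cos φ₁ cos φ₂ sin²(Δλ/2) = 0.0000 + (0.5000)(0.5000)(0.2500) = 0.06250.
Central angle c = 2·arcsin(√a) = 0.50536 rad.
Distance = R·c = 24157.7 × 0.5054 ≈ 12208 mi.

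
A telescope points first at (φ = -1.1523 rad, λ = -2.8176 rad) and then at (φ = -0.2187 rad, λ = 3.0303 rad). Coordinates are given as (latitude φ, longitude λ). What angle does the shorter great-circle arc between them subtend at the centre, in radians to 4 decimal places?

In radians: φ₁ = -1.1523, φ₂ = -0.2187, Δλ = -24.940° = -0.4353 rad.
cos c = sin φ₁ sin φ₂ + cos φ₁ cos φ₂ cos Δλ = (-0.9137)(-0.2170) + (0.4064)(0.9762)(0.9067) = 0.55795,
so c = arccos(0.55795) = 0.97888 rad.
So the angular separation is 0.9789 rad.

0.9789 rad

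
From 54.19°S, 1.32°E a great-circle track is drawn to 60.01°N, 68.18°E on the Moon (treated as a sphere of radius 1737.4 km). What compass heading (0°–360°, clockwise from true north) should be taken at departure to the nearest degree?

35°

With φ₁ = -0.9458, φ₂ = 1.0474, Δλ = 1.1669 rad, the forward-azimuth formula gives
θ = atan2( sin Δλ cos φ₂ , cos φ₁ sin φ₂ − sin φ₁ cos φ₂ cos Δλ ) = atan2(0.4596, 0.6661) = 34.61°.
So the initial bearing is 35°.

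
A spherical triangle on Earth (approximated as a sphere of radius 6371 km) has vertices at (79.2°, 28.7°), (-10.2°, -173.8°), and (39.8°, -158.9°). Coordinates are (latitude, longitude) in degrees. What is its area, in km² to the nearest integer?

10986348 km²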